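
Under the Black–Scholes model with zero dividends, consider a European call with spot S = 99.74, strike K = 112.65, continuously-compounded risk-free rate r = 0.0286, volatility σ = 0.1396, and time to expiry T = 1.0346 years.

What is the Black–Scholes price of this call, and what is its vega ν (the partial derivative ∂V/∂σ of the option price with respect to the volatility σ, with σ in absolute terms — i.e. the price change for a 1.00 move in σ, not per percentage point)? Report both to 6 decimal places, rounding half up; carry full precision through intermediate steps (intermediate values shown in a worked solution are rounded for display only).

σ√T = 0.1396·√1.0346 = 0.141995
d₁ = (ln(S/K) + (r+σ²/2)T) / (σ√T) = (ln(99.74/112.65) + (0.0286+0.1396²/2)·1.0346) / 0.141995 = (-0.121719 + 0.039671) / 0.141995 = -0.577826
d₂ = d₁ − σ√T = -0.577826 − 0.141995 = -0.719820
e^{−rT} = e^{−0.0286·1.0346} = 0.970844
N(d₁) = 0.281691,  N(d₂) = 0.235818
Call price V = S·N(d₁) − K·e^{−rT}·N(d₂) = 28.095854 − 25.790356 = 2.305498
φ(d₁) = (1/√(2π))·e^{−d₁²/2} = 0.337605
ν = S·φ(d₁)·√T = 34.250272

price = 2.305498
ν = 34.250272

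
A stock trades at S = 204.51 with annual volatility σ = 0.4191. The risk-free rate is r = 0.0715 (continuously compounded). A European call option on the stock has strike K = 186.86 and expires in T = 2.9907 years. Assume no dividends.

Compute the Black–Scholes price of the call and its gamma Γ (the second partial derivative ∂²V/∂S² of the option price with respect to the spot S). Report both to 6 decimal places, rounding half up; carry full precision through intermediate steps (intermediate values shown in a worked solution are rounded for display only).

σ√T = 0.4191·√2.9907 = 0.724776
d₁ = (ln(S/K) + (r+σ²/2)T) / (σ√T) = (ln(204.51/186.86) + (0.0715+0.4191²/2)·2.9907) / 0.724776 = (0.090257 + 0.476486) / 0.724776 = 0.781955
d₂ = d₁ − σ√T = 0.781955 − 0.724776 = 0.057179
e^{−rT} = e^{−0.0715·2.9907} = 0.807482
N(d₁) = 0.782880,  N(d₂) = 0.522799
Call price V = S·N(d₁) − K·e^{−rT}·N(d₂) = 160.106695 − 78.882990 = 81.223706
φ(d₁) = (1/√(2π))·e^{−d₁²/2} = 0.293856
Γ = φ(d₁) / (S·σ·√T) = 0.001983

price = 81.223706
Γ = 0.001983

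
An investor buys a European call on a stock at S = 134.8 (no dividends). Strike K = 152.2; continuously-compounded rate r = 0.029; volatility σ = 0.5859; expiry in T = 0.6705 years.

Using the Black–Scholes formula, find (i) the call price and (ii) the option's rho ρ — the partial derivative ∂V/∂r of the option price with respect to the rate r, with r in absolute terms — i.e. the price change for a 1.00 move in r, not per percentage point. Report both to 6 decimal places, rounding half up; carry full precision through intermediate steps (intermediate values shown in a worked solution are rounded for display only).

σ√T = 0.5859·√0.6705 = 0.479759
d₁ = (ln(S/K) + (r+σ²/2)T) / (σ√T) = (ln(134.8/152.2) + (0.029+0.5859²/2)·0.6705) / 0.479759 = (-0.121403 + 0.134529) / 0.479759 = 0.027358
d₂ = d₁ − σ√T = 0.027358 − 0.479759 = -0.452400
e^{−rT} = e^{−0.029·0.6705} = 0.980743
N(d₁) = 0.510913,  N(d₂) = 0.325490
Call price V = S·N(d₁) − K·e^{−rT}·N(d₂) = 68.871085 − 48.585661 = 20.285425
ρ = K·T·e^{−rT}·N(d₂) = 32.576685

price = 20.285425
ρ = 32.576685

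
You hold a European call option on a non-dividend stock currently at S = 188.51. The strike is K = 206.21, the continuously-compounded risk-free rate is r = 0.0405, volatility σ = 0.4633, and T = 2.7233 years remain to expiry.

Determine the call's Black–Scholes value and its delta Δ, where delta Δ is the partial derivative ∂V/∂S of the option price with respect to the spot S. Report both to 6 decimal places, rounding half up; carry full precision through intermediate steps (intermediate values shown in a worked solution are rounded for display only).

σ√T = 0.4633·√2.7233 = 0.764557
d₁ = (ln(S/K) + (r+σ²/2)T) / (σ√T) = (ln(188.51/206.21) + (0.0405+0.4633²/2)·2.7233) / 0.764557 = (-0.089744 + 0.402568) / 0.764557 = 0.409156
d₂ = d₁ − σ√T = 0.409156 − 0.764557 = -0.355401
e^{−rT} = e^{−0.0405·2.7233} = 0.895571
N(d₁) = 0.658788,  N(d₂) = 0.361145
Call price V = S·N(d₁) − K·e^{−rT}·N(d₂) = 124.188048 − 66.694651 = 57.493397
Δ = N(d₁) = 0.658788

price = 57.493397
Δ = 0.658788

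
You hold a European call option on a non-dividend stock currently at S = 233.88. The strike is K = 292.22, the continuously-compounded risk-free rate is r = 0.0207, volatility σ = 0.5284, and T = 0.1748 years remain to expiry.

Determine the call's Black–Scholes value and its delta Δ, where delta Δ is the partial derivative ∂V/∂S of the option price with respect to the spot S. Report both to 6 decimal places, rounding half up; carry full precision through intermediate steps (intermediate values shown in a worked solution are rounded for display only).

σ√T = 0.5284·√0.1748 = 0.220919
d₁ = (ln(S/K) + (r+σ²/2)T) / (σ√T) = (ln(233.88/292.22) + (0.0207+0.5284²/2)·0.1748) / 0.220919 = (-0.222699 + 0.028021) / 0.220919 = -0.881217
d₂ = d₁ − σ√T = -0.881217 − 0.220919 = -1.102136
e^{−rT} = e^{−0.0207·0.1748} = 0.996388
N(d₁) = 0.189100,  N(d₂) = 0.135201
Call price V = S·N(d₁) − K·e^{−rT}·N(d₂) = 44.226757 − 39.365809 = 4.860948
Δ = N(d₁) = 0.189100

price = 4.860948
Δ = 0.189100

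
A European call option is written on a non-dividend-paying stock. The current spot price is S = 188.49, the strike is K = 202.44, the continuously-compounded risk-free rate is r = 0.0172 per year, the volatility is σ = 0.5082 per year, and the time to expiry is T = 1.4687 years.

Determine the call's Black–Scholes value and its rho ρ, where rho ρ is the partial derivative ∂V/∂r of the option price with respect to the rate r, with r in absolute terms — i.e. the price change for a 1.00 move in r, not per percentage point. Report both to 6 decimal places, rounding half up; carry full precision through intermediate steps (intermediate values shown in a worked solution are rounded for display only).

price = 42.344052
ρ = 101.732259

σ√T = 0.5082·√1.4687 = 0.615887
d₁ = (ln(S/K) + (r+σ²/2)T) / (σ√T) = (ln(188.49/202.44) + (0.0172+0.5082²/2)·1.4687) / 0.615887 = (-0.071399 + 0.214920) / 0.615887 = 0.233032
d₂ = d₁ − σ√T = 0.233032 − 0.615887 = -0.382855
e^{−rT} = e^{−0.0172·1.4687} = 0.975055
N(d₁) = 0.592132,  N(d₂) = 0.350914
Call price V = S·N(d₁) − K·e^{−rT}·N(d₂) = 111.610927 − 69.266875 = 42.344052
ρ = K·T·e^{−rT}·N(d₂) = 101.732259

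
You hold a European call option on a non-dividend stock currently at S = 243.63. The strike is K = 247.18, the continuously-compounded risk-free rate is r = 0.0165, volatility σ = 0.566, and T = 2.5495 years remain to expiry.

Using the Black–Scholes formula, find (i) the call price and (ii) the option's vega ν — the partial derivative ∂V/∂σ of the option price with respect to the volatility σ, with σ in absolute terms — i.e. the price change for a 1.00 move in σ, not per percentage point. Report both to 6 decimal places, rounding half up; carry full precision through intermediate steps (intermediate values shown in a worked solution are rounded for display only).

σ√T = 0.566·√2.5495 = 0.903741
d₁ = (ln(S/K) + (r+σ²/2)T) / (σ√T) = (ln(243.63/247.18) + (0.0165+0.566²/2)·2.5495) / 0.903741 = (-0.014466 + 0.450441) / 0.903741 = 0.482411
d₂ = d₁ − σ√T = 0.482411 − 0.903741 = -0.421330
e^{−rT} = e^{−0.0165·2.5495} = 0.958806
N(d₁) = 0.685243,  N(d₂) = 0.336757
Call price V = S·N(d₁) − K·e^{−rT}·N(d₂) = 166.945739 − 79.810616 = 87.135123
φ(d₁) = (1/√(2π))·e^{−d₁²/2} = 0.355120
ν = S·φ(d₁)·√T = 138.144558

price = 87.135123
ν = 138.144558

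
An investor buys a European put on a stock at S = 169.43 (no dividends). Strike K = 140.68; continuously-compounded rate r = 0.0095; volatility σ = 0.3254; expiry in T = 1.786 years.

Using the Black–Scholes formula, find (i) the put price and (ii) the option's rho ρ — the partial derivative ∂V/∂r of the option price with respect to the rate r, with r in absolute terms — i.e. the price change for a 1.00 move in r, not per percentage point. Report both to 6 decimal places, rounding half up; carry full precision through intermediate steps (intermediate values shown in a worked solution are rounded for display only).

price = 13.703584
ρ = -99.208211

σ√T = 0.3254·√1.786 = 0.434869
d₁ = (ln(S/K) + (r+σ²/2)T) / (σ√T) = (ln(169.43/140.68) + (0.0095+0.3254²/2)·1.786) / 0.434869 = (0.185952 + 0.111522) / 0.434869 = 0.684056
d₂ = d₁ − σ√T = 0.684056 − 0.434869 = 0.249187
e^{−rT} = e^{−0.0095·1.786} = 0.983176
N(−d₁) = 0.246970,  N(−d₂) = 0.401608
Put price V = K·e^{−rT}·N(−d₂) − S·N(−d₁) = 55.547710 − 41.844126 = 13.703584
ρ = −K·T·e^{−rT}·N(−d₂) = -99.208211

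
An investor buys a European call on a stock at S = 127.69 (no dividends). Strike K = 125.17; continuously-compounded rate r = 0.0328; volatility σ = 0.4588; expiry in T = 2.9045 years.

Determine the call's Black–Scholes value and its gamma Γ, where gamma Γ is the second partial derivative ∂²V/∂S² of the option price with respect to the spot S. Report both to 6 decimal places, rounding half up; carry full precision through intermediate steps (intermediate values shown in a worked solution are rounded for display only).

price = 44.051109
Γ = 0.003457

σ√T = 0.4588·√2.9045 = 0.781914
d₁ = (ln(S/K) + (r+σ²/2)T) / (σ√T) = (ln(127.69/125.17) + (0.0328+0.4588²/2)·2.9045) / 0.781914 = (0.019933 + 0.400963) / 0.781914 = 0.538288
d₂ = d₁ − σ√T = 0.538288 − 0.781914 = -0.243626
e^{−rT} = e^{−0.0328·2.9045} = 0.909130
N(d₁) = 0.704811,  N(d₂) = 0.403760
Call price V = S·N(d₁) − K·e^{−rT}·N(d₂) = 89.997308 − 45.946199 = 44.051109
φ(d₁) = (1/√(2π))·e^{−d₁²/2} = 0.345136
Γ = φ(d₁) / (S·σ·√T) = 0.003457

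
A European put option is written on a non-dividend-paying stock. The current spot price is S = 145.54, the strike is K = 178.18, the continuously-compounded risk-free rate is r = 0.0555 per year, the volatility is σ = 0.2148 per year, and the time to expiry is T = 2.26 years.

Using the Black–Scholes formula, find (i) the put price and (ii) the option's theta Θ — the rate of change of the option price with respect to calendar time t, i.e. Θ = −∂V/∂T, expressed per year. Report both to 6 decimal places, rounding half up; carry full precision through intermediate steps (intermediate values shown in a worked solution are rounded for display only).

σ√T = 0.2148·√2.26 = 0.322915
d₁ = (ln(S/K) + (r+σ²/2)T) / (σ√T) = (ln(145.54/178.18) + (0.0555+0.2148²/2)·2.26) / 0.322915 = (-0.202343 + 0.177567) / 0.322915 = -0.076727
d₂ = d₁ − σ√T = -0.076727 − 0.322915 = -0.399642
e^{−rT} = e^{−0.0555·2.26} = 0.882118
N(−d₁) = 0.530579,  N(−d₂) = 0.655290
Put price V = K·e^{−rT}·N(−d₂) − S·N(−d₁) = 102.995637 − 77.220539 = 25.775098
φ(d₁) = (1/√(2π))·e^{−d₁²/2} = 0.397770
Θ = −S·φ(d₁)·σ/(2√T) + r·K·e^{−rT}·N(−d₂) = −4.135844 + 5.716258 = 1.580414

price = 25.775098
Θ = 1.580414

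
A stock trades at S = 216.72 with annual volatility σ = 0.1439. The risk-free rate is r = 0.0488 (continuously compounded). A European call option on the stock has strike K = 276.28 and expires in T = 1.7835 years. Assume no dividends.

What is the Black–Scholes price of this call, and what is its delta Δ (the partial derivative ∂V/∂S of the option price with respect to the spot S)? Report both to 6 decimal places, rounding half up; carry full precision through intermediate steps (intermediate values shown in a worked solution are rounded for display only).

σ√T = 0.1439·√1.7835 = 0.192175
d₁ = (ln(S/K) + (r+σ²/2)T) / (σ√T) = (ln(216.72/276.28) + (0.0488+0.1439²/2)·1.7835) / 0.192175 = (-0.242809 + 0.105500) / 0.192175 = -0.714495
d₂ = d₁ − σ√T = -0.714495 − 0.192175 = -0.906670
e^{−rT} = e^{−0.0488·1.7835} = 0.916645
N(d₁) = 0.237461,  N(d₂) = 0.182291
Call price V = S·N(d₁) − K·e^{−rT}·N(d₂) = 51.462466 − 46.165242 = 5.297224
Δ = N(d₁) = 0.237461

price = 5.297224
Δ = 0.237461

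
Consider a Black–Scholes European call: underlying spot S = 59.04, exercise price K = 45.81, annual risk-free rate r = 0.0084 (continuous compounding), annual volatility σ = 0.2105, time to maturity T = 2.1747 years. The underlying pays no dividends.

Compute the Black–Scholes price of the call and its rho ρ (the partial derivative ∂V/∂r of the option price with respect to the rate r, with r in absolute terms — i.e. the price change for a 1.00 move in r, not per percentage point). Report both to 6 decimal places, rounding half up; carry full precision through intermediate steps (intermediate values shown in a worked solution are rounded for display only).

price = 15.725000
ρ = 74.786166

σ√T = 0.2105·√2.1747 = 0.310421
d₁ = (ln(S/K) + (r+σ²/2)T) / (σ√T) = (ln(59.04/45.81) + (0.0084+0.2105²/2)·2.1747) / 0.310421 = (0.253713 + 0.066448) / 0.310421 = 1.031375
d₂ = d₁ − σ√T = 1.031375 − 0.310421 = 0.720954
e^{−rT} = e^{−0.0084·2.1747} = 0.981898
N(d₁) = 0.848818,  N(d₂) = 0.764531
Call price V = S·N(d₁) − K·e^{−rT}·N(d₂) = 50.114187 − 34.389187 = 15.725000
ρ = K·T·e^{−rT}·N(d₂) = 74.786166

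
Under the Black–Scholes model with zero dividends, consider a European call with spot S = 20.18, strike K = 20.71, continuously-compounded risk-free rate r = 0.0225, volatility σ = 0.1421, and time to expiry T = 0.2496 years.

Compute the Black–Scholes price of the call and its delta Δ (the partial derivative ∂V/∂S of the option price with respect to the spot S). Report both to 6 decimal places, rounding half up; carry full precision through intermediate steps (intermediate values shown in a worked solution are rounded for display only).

σ√T = 0.1421·√0.2496 = 0.070993
d₁ = (ln(S/K) + (r+σ²/2)T) / (σ√T) = (ln(20.18/20.71) + (0.0225+0.1421²/2)·0.2496) / 0.070993 = (-0.025925 + 0.008136) / 0.070993 = -0.250569
d₂ = d₁ − σ√T = -0.250569 − 0.070993 = -0.321562
e^{−rT} = e^{−0.0225·0.2496} = 0.994400
N(d₁) = 0.401074,  N(d₂) = 0.373892
Call price V = S·N(d₁) − K·e^{−rT}·N(d₂) = 8.093670 − 7.699947 = 0.393724
Δ = N(d₁) = 0.401074

price = 0.393724
Δ = 0.401074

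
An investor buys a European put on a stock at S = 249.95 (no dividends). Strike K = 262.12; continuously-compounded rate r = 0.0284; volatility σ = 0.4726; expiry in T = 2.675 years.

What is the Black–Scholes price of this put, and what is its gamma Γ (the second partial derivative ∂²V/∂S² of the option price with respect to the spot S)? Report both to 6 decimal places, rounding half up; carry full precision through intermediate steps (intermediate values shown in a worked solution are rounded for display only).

σ√T = 0.4726·√2.675 = 0.772957
d₁ = (ln(S/K) + (r+σ²/2)T) / (σ√T) = (ln(249.95/262.12) + (0.0284+0.4726²/2)·2.675) / 0.772957 = (-0.047542 + 0.374702) / 0.772957 = 0.423258
d₂ = d₁ − σ√T = 0.423258 − 0.772957 = -0.349700
e^{−rT} = e^{−0.0284·2.675} = 0.926844
N(−d₁) = 0.336054,  N(−d₂) = 0.636718
Put price V = K·e^{−rT}·N(−d₂) − S·N(−d₁) = 154.687051 − 83.996614 = 70.690437
φ(d₁) = (1/√(2π))·e^{−d₁²/2} = 0.364761
Γ = φ(d₁) / (S·σ·√T) = 0.001888

price = 70.690437
Γ = 0.001888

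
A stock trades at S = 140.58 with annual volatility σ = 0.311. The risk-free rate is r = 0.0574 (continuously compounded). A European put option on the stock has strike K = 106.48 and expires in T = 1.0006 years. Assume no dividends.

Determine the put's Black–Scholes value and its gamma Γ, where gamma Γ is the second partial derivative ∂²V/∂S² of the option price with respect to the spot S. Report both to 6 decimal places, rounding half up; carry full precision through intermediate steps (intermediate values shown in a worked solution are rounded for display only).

σ√T = 0.311·√1.0006 = 0.311093
d₁ = (ln(S/K) + (r+σ²/2)T) / (σ√T) = (ln(140.58/106.48) + (0.0574+0.311²/2)·1.0006) / 0.311093 = (0.277820 + 0.105824) / 0.311093 = 1.233210
d₂ = d₁ − σ√T = 1.233210 − 0.311093 = 0.922117
e^{−rT} = e^{−0.0574·1.0006} = 0.944184
N(−d₁) = 0.108749,  N(−d₂) = 0.178234
Put price V = K·e^{−rT}·N(−d₂) − S·N(−d₁) = 17.919028 − 15.287881 = 2.631147
φ(d₁) = (1/√(2π))·e^{−d₁²/2} = 0.186497
Γ = φ(d₁) / (S·σ·√T) = 0.004264

price = 2.631147
Γ = 0.004264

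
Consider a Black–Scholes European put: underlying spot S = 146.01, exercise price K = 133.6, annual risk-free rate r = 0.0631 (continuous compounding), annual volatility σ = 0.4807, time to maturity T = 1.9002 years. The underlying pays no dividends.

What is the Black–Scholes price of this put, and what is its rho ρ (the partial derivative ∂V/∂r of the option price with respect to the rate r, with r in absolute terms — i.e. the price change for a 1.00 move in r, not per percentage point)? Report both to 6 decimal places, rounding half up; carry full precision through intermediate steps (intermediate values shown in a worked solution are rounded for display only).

σ√T = 0.4807·√1.9002 = 0.662634
d₁ = (ln(S/K) + (r+σ²/2)T) / (σ√T) = (ln(146.01/133.6) + (0.0631+0.4807²/2)·1.9002) / 0.662634 = (0.088825 + 0.339445) / 0.662634 = 0.646314
d₂ = d₁ − σ√T = 0.646314 − 0.662634 = -0.016320
e^{−rT} = e^{−0.0631·1.9002} = 0.887007
N(−d₁) = 0.259038,  N(−d₂) = 0.506511
Put price V = K·e^{−rT}·N(−d₂) − S·N(−d₁) = 60.023592 − 37.822158 = 22.201434
ρ = −K·T·e^{−rT}·N(−d₂) = -114.056830

price = 22.201434
ρ = -114.056830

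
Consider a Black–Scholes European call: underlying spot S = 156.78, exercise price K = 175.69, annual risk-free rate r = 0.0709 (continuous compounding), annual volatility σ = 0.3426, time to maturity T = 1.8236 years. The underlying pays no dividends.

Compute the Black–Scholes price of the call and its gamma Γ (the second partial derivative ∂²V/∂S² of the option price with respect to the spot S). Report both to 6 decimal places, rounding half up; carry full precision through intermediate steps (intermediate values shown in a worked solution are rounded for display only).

price = 29.676257
Γ = 0.005311

σ√T = 0.3426·√1.8236 = 0.462650
d₁ = (ln(S/K) + (r+σ²/2)T) / (σ√T) = (ln(156.78/175.69) + (0.0709+0.3426²/2)·1.8236) / 0.462650 = (-0.113878 + 0.236316) / 0.462650 = 0.264645
d₂ = d₁ − σ√T = 0.264645 − 0.462650 = -0.198004
e^{−rT} = e^{−0.0709·1.8236} = 0.878716
N(d₁) = 0.604359,  N(d₂) = 0.421521
Call price V = S·N(d₁) − K·e^{−rT}·N(d₂) = 94.751346 − 65.075089 = 29.676257
φ(d₁) = (1/√(2π))·e^{−d₁²/2} = 0.385214
Γ = φ(d₁) / (S·σ·√T) = 0.005311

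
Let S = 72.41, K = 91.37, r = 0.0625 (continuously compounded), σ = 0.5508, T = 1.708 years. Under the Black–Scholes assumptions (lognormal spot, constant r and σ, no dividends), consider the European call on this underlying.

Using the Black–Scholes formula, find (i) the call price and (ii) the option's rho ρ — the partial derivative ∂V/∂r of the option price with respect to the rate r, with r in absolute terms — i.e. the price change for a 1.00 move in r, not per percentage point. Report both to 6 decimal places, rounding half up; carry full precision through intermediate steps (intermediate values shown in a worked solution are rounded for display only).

σ√T = 0.5508·√1.708 = 0.719843
d₁ = (ln(S/K) + (r+σ²/2)T) / (σ√T) = (ln(72.41/91.37) + (0.0625+0.5508²/2)·1.708) / 0.719843 = (-0.232573 + 0.365837) / 0.719843 = 0.185130
d₂ = d₁ − σ√T = 0.185130 − 0.719843 = -0.534714
e^{−rT} = e^{−0.0625·1.708} = 0.898750
N(d₁) = 0.573436,  N(d₂) = 0.296424
Call price V = S·N(d₁) − K·e^{−rT}·N(d₂) = 41.522523 − 24.341987 = 17.180536
ρ = K·T·e^{−rT}·N(d₂) = 41.576114

price = 17.180536
ρ = 41.576114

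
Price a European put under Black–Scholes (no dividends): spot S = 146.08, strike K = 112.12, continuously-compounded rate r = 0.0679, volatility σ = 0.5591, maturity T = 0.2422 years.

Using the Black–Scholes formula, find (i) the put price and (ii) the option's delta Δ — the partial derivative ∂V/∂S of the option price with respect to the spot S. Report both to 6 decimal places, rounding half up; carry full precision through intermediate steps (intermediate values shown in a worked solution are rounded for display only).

price = 2.776582
Δ = -0.123242

σ√T = 0.5591·√0.2422 = 0.275154
d₁ = (ln(S/K) + (r+σ²/2)T) / (σ√T) = (ln(146.08/112.12) + (0.0679+0.5591²/2)·0.2422) / 0.275154 = (0.264585 + 0.054300) / 0.275154 = 1.158931
d₂ = d₁ − σ√T = 1.158931 − 0.275154 = 0.883777
e^{−rT} = e^{−0.0679·0.2422} = 0.983689
N(−d₁) = 0.123242,  N(−d₂) = 0.188408
Put price V = K·e^{−rT}·N(−d₂) − S·N(−d₁) = 20.779793 − 18.003212 = 2.776582
Δ = −N(−d₁) = -0.123242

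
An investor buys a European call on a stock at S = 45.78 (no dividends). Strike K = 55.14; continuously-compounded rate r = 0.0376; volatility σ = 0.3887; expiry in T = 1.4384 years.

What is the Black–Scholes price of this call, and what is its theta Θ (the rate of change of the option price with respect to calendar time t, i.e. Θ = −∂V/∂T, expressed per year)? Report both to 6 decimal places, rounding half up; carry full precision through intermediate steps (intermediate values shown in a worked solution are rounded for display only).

price = 6.156483
Θ = -3.550793

σ√T = 0.3887·√1.4384 = 0.466181
d₁ = (ln(S/K) + (r+σ²/2)T) / (σ√T) = (ln(45.78/55.14) + (0.0376+0.3887²/2)·1.4384) / 0.466181 = (-0.186028 + 0.162746) / 0.466181 = -0.049942
d₂ = d₁ − σ√T = -0.049942 − 0.466181 = -0.516123
e^{−rT} = e^{−0.0376·1.4384} = 0.947353
N(d₁) = 0.480084,  N(d₂) = 0.302884
Call price V = S·N(d₁) − K·e^{−rT}·N(d₂) = 21.978260 − 15.821777 = 6.156483
φ(d₁) = (1/√(2π))·e^{−d₁²/2} = 0.398445
Θ = −S·φ(d₁)·σ/(2√T) − r·K·e^{−rT}·N(d₂) = −2.955895 − 0.594899 = -3.550793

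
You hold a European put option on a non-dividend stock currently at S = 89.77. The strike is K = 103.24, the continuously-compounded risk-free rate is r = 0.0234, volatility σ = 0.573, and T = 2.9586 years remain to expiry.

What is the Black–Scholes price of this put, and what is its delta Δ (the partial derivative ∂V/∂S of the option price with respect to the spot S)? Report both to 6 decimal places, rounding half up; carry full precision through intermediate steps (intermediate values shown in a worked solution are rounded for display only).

price = 38.524364
Δ = -0.336808

σ√T = 0.573·√2.9586 = 0.985593
d₁ = (ln(S/K) + (r+σ²/2)T) / (σ√T) = (ln(89.77/103.24) + (0.0234+0.573²/2)·2.9586) / 0.985593 = (-0.139806 + 0.554928) / 0.985593 = 0.421191
d₂ = d₁ − σ√T = 0.421191 − 0.985593 = -0.564403
e^{−rT} = e^{−0.0234·2.9586} = 0.933111
N(−d₁) = 0.336808,  N(−d₂) = 0.713760
Put price V = K·e^{−rT}·N(−d₂) − S·N(−d₁) = 68.759608 − 30.235245 = 38.524364
Δ = −N(−d₁) = -0.336808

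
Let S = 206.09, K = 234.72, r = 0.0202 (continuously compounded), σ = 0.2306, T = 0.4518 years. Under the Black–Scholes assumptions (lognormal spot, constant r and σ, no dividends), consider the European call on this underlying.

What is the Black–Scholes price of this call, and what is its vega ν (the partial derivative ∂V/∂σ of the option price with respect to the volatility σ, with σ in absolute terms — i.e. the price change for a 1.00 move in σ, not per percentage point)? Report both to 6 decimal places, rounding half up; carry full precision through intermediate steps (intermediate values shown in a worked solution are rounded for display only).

σ√T = 0.2306·√0.4518 = 0.155000
d₁ = (ln(S/K) + (r+σ²/2)T) / (σ√T) = (ln(206.09/234.72) + (0.0202+0.2306²/2)·0.4518) / 0.155000 = (-0.130080 + 0.021139) / 0.155000 = -0.702847
d₂ = d₁ − σ√T = -0.702847 − 0.155000 = -0.857847
e^{−rT} = e^{−0.0202·0.4518} = 0.990915
N(d₁) = 0.241076,  N(d₂) = 0.195488
Call price V = S·N(d₁) − K·e^{−rT}·N(d₂) = 49.683268 − 45.468187 = 4.215080
φ(d₁) = (1/√(2π))·e^{−d₁²/2} = 0.311631
ν = S·φ(d₁)·√T = 43.168874

price = 4.215080
ν = 43.168874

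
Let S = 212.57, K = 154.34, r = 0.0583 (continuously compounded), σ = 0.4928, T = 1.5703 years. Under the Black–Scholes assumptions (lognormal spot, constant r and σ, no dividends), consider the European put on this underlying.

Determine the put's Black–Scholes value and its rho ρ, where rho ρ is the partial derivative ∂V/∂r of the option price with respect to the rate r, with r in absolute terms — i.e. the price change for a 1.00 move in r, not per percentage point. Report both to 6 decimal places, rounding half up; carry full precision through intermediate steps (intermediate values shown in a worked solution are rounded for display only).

price = 15.726734
ρ = -79.666941

σ√T = 0.4928·√1.5703 = 0.617536
d₁ = (ln(S/K) + (r+σ²/2)T) / (σ√T) = (ln(212.57/154.34) + (0.0583+0.4928²/2)·1.5703) / 0.617536 = (0.320113 + 0.282224) / 0.617536 = 0.975388
d₂ = d₁ − σ√T = 0.975388 − 0.617536 = 0.357853
e^{−rT} = e^{−0.0583·1.5703} = 0.912517
N(−d₁) = 0.164684,  N(−d₂) = 0.360227
Put price V = K·e^{−rT}·N(−d₂) − S·N(−d₁) = 50.733580 − 35.006846 = 15.726734
ρ = −K·T·e^{−rT}·N(−d₂) = -79.666941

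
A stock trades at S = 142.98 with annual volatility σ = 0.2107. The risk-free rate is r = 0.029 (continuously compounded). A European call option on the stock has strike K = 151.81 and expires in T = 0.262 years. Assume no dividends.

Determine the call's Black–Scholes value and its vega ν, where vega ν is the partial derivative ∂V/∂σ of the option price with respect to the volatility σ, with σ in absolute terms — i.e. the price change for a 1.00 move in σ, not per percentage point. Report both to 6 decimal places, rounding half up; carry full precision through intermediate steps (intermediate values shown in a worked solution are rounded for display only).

σ√T = 0.2107·√0.262 = 0.107849
d₁ = (ln(S/K) + (r+σ²/2)T) / (σ√T) = (ln(142.98/151.81) + (0.029+0.2107²/2)·0.262) / 0.107849 = (-0.059925 + 0.013414) / 0.107849 = -0.431264
d₂ = d₁ − σ√T = -0.431264 − 0.107849 = -0.539113
e^{−rT} = e^{−0.029·0.262} = 0.992431
N(d₁) = 0.333138,  N(d₂) = 0.294904
Call price V = S·N(d₁) − K·e^{−rT}·N(d₂) = 47.632097 − 44.430582 = 3.201515
φ(d₁) = (1/√(2π))·e^{−d₁²/2} = 0.363516
ν = S·φ(d₁)·√T = 26.604130

price = 3.201515
ν = 26.604130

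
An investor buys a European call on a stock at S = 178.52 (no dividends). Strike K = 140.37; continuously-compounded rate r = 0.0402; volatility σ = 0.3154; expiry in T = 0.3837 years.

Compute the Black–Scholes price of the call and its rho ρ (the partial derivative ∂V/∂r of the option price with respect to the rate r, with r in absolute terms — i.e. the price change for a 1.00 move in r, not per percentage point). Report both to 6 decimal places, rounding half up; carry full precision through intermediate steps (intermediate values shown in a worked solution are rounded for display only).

price = 41.663179
ρ = 47.053952

σ√T = 0.3154·√0.3837 = 0.195370
d₁ = (ln(S/K) + (r+σ²/2)T) / (σ√T) = (ln(178.52/140.37) + (0.0402+0.3154²/2)·0.3837) / 0.195370 = (0.240419 + 0.034509) / 0.195370 = 1.407219
d₂ = d₁ − σ√T = 1.407219 − 0.195370 = 1.211850
e^{−rT} = e^{−0.0402·0.3837} = 0.984694
N(d₁) = 0.920319,  N(d₂) = 0.887215
Call price V = S·N(d₁) − K·e^{−rT}·N(d₂) = 164.295318 − 122.632139 = 41.663179
ρ = K·T·e^{−rT}·N(d₂) = 47.053952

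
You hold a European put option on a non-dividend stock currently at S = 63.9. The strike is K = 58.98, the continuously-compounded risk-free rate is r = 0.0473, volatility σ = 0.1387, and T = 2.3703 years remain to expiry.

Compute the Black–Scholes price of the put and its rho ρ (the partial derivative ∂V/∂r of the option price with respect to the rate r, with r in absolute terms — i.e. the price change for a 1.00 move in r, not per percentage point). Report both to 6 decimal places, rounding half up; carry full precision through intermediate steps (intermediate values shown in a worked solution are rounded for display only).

price = 1.239931
ρ = -26.713379

σ√T = 0.1387·√2.3703 = 0.213539
d₁ = (ln(S/K) + (r+σ²/2)T) / (σ√T) = (ln(63.9/58.98) + (0.0473+0.1387²/2)·2.3703) / 0.213539 = (0.080121 + 0.134915) / 0.213539 = 1.007007
d₂ = d₁ − σ√T = 1.007007 − 0.213539 = 0.793467
e^{−rT} = e^{−0.0473·2.3703} = 0.893941
N(−d₁) = 0.156966,  N(−d₂) = 0.213753
Put price V = K·e^{−rT}·N(−d₂) − S·N(−d₁) = 11.270041 − 10.030110 = 1.239931
ρ = −K·T·e^{−rT}·N(−d₂) = -26.713379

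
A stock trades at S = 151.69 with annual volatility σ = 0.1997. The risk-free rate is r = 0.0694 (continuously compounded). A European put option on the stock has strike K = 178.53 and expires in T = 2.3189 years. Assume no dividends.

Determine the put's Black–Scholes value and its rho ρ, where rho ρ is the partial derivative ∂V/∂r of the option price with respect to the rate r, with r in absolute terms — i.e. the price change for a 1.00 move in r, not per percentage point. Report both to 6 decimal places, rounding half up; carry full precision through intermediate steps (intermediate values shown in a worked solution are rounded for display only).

price = 18.501618
ρ = -198.431446

σ√T = 0.1997·√2.3189 = 0.304102
d₁ = (ln(S/K) + (r+σ²/2)T) / (σ√T) = (ln(151.69/178.53) + (0.0694+0.1997²/2)·2.3189) / 0.304102 = (-0.162918 + 0.207171) / 0.304102 = 0.145520
d₂ = d₁ − σ√T = 0.145520 − 0.304102 = -0.158582
e^{−rT} = e^{−0.0694·2.3189} = 0.851350
N(−d₁) = 0.442150,  N(−d₂) = 0.563001
Put price V = K·e^{−rT}·N(−d₂) − S·N(−d₁) = 85.571368 − 67.069751 = 18.501618
ρ = −K·T·e^{−rT}·N(−d₂) = -198.431446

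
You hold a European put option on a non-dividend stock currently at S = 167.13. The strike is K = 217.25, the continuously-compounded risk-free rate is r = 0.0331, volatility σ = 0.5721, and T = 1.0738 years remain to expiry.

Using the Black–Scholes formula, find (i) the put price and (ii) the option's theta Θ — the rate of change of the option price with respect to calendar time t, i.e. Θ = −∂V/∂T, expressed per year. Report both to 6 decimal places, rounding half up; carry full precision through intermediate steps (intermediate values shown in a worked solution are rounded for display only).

price = 68.245016
Θ = -13.122814

σ√T = 0.5721·√1.0738 = 0.592835
d₁ = (ln(S/K) + (r+σ²/2)T) / (σ√T) = (ln(167.13/217.25) + (0.0331+0.5721²/2)·1.0738) / 0.592835 = (-0.262277 + 0.211269) / 0.592835 = -0.086040
d₂ = d₁ − σ√T = -0.086040 − 0.592835 = -0.678875
e^{−rT} = e^{−0.0331·1.0738} = 0.965081
N(−d₁) = 0.534283,  N(−d₂) = 0.751391
Put price V = K·e^{−rT}·N(−d₂) − S·N(−d₁) = 157.539683 − 89.294668 = 68.245016
φ(d₁) = (1/√(2π))·e^{−d₁²/2} = 0.397468
Θ = −S·φ(d₁)·σ/(2√T) + r·K·e^{−rT}·N(−d₂) = −18.337377 + 5.214564 = -13.122814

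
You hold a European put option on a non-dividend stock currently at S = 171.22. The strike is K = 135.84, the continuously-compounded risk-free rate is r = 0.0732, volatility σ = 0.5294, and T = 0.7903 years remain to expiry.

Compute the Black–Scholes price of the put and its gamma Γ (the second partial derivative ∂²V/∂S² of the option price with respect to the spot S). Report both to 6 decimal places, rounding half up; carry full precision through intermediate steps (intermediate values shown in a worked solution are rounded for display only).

σ√T = 0.5294·√0.7903 = 0.470630
d₁ = (ln(S/K) + (r+σ²/2)T) / (σ√T) = (ln(171.22/135.84) + (0.0732+0.5294²/2)·0.7903) / 0.470630 = (0.231472 + 0.168596) / 0.470630 = 0.850068
d₂ = d₁ − σ√T = 0.850068 − 0.470630 = 0.379438
e^{−rT} = e^{−0.0732·0.7903} = 0.943792
N(−d₁) = 0.197644,  N(−d₂) = 0.352181
Put price V = K·e^{−rT}·N(−d₂) − S·N(−d₁) = 45.151279 − 33.840526 = 11.310753
φ(d₁) = (1/√(2π))·e^{−d₁²/2} = 0.277969
Γ = φ(d₁) / (S·σ·√T) = 0.003450

price = 11.310753
Γ = 0.003450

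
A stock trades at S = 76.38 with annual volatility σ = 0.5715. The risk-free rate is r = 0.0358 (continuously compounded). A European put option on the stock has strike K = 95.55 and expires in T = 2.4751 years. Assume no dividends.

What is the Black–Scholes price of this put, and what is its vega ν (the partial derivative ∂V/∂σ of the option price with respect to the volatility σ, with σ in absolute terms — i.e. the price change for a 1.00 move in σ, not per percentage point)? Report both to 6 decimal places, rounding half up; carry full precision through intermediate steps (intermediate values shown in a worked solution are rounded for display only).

price = 34.255040
ν = 45.842301

σ√T = 0.5715·√2.4751 = 0.899110
d₁ = (ln(S/K) + (r+σ²/2)T) / (σ√T) = (ln(76.38/95.55) + (0.0358+0.5715²/2)·2.4751) / 0.899110 = (-0.223929 + 0.492808) / 0.899110 = 0.299050
d₂ = d₁ − σ√T = 0.299050 − 0.899110 = -0.600059
e^{−rT} = e^{−0.0358·2.4751} = 0.915204
N(−d₁) = 0.382451,  N(−d₂) = 0.725767
Put price V = K·e^{−rT}·N(−d₂) − S·N(−d₁) = 63.466641 − 29.211601 = 34.255040
φ(d₁) = (1/√(2π))·e^{−d₁²/2} = 0.381496
ν = S·φ(d₁)·√T = 45.842301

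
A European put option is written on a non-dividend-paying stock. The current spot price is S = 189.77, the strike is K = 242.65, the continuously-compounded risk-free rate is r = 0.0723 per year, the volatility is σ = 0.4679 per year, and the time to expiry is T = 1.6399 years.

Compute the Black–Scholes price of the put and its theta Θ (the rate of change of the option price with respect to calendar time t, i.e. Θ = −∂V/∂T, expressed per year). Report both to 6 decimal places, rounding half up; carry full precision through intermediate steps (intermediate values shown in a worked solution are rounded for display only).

price = 61.639275
Θ = -2.938602

σ√T = 0.4679·√1.6399 = 0.599186
d₁ = (ln(S/K) + (r+σ²/2)T) / (σ√T) = (ln(189.77/242.65) + (0.0723+0.4679²/2)·1.6399) / 0.599186 = (-0.245807 + 0.298077) / 0.599186 = 0.087234
d₂ = d₁ − σ√T = 0.087234 − 0.599186 = -0.511952
e^{−rT} = e^{−0.0723·1.6399} = 0.888194
N(−d₁) = 0.465243,  N(−d₂) = 0.695658
Put price V = K·e^{−rT}·N(−d₂) − S·N(−d₁) = 149.928381 − 88.289106 = 61.639275
φ(d₁) = (1/√(2π))·e^{−d₁²/2} = 0.397427
Θ = −S·φ(d₁)·σ/(2√T) + r·K·e^{−rT}·N(−d₂) = −13.778424 + 10.839822 = -2.938602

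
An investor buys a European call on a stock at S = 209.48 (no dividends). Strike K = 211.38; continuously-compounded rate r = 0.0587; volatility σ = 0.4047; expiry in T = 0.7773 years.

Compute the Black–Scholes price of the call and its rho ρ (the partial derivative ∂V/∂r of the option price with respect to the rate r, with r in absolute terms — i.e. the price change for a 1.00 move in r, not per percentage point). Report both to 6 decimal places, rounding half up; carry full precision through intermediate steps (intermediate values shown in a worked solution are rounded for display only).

price = 33.043209
ρ = 73.744467

σ√T = 0.4047·√0.7773 = 0.356802
d₁ = (ln(S/K) + (r+σ²/2)T) / (σ√T) = (ln(209.48/211.38) + (0.0587+0.4047²/2)·0.7773) / 0.356802 = (-0.009029 + 0.109281) / 0.356802 = 0.280974
d₂ = d₁ − σ√T = 0.280974 − 0.356802 = -0.075828
e^{−rT} = e^{−0.0587·0.7773} = 0.955398
N(d₁) = 0.610635,  N(d₂) = 0.469778
Call price V = S·N(d₁) − K·e^{−rT}·N(d₂) = 127.915803 − 94.872593 = 33.043209
ρ = K·T·e^{−rT}·N(d₂) = 73.744467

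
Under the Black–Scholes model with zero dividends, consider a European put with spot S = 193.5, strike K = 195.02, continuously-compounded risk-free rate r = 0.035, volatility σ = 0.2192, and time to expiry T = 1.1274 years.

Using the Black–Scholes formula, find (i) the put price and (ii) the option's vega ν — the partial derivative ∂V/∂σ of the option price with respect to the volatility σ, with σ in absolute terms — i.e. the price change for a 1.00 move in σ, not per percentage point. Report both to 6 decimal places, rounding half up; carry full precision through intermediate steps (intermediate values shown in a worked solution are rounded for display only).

σ√T = 0.2192·√1.1274 = 0.232745
d₁ = (ln(S/K) + (r+σ²/2)T) / (σ√T) = (ln(193.5/195.02) + (0.035+0.2192²/2)·1.1274) / 0.232745 = (-0.007825 + 0.066544) / 0.232745 = 0.252291
d₂ = d₁ − σ√T = 0.252291 − 0.232745 = 0.019547
e^{−rT} = e^{−0.035·1.1274} = 0.961309
N(−d₁) = 0.400408,  N(−d₂) = 0.492203
Put price V = K·e^{−rT}·N(−d₂) − S·N(−d₁) = 92.275446 − 77.478945 = 14.796500
φ(d₁) = (1/√(2π))·e^{−d₁²/2} = 0.386446
ν = S·φ(d₁)·√T = 79.397795

price = 14.796500
ν = 79.397795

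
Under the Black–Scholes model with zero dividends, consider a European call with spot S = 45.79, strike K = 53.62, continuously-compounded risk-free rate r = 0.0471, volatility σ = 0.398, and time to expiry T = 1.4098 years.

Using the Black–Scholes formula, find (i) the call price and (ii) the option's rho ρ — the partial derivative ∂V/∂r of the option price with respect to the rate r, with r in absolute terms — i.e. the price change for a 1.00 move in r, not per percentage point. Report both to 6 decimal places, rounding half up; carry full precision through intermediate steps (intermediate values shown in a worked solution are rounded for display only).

price = 6.933998
ρ = 23.602561

σ√T = 0.398·√1.4098 = 0.472565
d₁ = (ln(S/K) + (r+σ²/2)T) / (σ√T) = (ln(45.79/53.62) + (0.0471+0.398²/2)·1.4098) / 0.472565 = (-0.157856 + 0.178061) / 0.472565 = 0.042754
d₂ = d₁ − σ√T = 0.042754 − 0.472565 = -0.429811
e^{−rT} = e^{−0.0471·1.4098} = 0.935755
N(d₁) = 0.517051,  N(d₂) = 0.333667
Call price V = S·N(d₁) − K·e^{−rT}·N(d₂) = 23.675777 − 16.741779 = 6.933998
ρ = K·T·e^{−rT}·N(d₂) = 23.602561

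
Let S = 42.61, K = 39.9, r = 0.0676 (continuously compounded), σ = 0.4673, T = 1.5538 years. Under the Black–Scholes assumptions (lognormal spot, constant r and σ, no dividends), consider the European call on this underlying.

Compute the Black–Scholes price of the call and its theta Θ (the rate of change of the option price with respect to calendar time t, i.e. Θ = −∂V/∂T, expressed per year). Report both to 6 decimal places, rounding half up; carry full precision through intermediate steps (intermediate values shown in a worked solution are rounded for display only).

price = 12.713454
Θ = -3.902148

σ√T = 0.4673·√1.5538 = 0.582497
d₁ = (ln(S/K) + (r+σ²/2)T) / (σ√T) = (ln(42.61/39.9) + (0.0676+0.4673²/2)·1.5538) / 0.582497 = (0.065713 + 0.274688) / 0.582497 = 0.584382
d₂ = d₁ − σ√T = 0.584382 − 0.582497 = 0.001886
e^{−rT} = e^{−0.0676·1.5538} = 0.900291
N(d₁) = 0.720518,  N(d₂) = 0.500752
Call price V = S·N(d₁) − K·e^{−rT}·N(d₂) = 30.701290 − 17.987835 = 12.713454
φ(d₁) = (1/√(2π))·e^{−d₁²/2} = 0.336321
Θ = −S·φ(d₁)·σ/(2√T) − r·K·e^{−rT}·N(d₂) = −2.686170 − 1.215978 = -3.902148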